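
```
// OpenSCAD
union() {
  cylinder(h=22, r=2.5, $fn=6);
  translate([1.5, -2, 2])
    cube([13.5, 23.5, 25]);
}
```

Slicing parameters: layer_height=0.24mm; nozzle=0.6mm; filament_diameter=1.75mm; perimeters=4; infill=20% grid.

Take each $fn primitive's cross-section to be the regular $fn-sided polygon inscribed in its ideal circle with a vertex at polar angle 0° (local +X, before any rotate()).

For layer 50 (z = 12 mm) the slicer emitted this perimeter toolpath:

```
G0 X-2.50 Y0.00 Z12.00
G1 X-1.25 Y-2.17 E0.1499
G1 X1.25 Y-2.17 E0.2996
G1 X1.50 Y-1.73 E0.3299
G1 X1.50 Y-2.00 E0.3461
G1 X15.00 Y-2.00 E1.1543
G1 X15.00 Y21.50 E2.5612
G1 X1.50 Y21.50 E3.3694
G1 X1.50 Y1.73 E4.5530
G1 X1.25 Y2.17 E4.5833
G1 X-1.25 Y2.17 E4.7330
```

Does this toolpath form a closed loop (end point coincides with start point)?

Start point (G0): (-2.50, 0.00). End point (last G1): the path does not return to the start — open.

no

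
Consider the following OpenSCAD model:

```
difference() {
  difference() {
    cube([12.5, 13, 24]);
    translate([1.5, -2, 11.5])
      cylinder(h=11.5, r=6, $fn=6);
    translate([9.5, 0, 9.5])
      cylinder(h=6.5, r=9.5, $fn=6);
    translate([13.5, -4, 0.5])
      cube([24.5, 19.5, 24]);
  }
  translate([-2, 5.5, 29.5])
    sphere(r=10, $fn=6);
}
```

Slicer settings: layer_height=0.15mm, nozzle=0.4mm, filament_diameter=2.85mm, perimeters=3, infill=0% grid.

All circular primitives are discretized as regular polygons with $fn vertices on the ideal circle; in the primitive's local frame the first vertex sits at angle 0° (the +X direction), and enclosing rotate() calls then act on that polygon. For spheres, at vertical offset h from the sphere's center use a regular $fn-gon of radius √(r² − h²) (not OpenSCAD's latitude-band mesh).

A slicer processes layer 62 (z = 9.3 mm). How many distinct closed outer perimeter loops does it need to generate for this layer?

1

At z = 9.3 mm: the cube (footprint 12.5×13) is included at this height; the cylinder at (1.5, -2) does not reach this height (z outside [11.5, 23]); the cylinder at (9.5, 0) is not intersected at this z (z outside [9.5, 16]); the 24.5×19.5 cube at (13.5, -4) contributes its full rectangle; Taking the first minus the rest: starting from the 12.5×13 cube, the 24.5×19.5 cube at (13.5, -4) misses the remaining region (no effect) — 1 connected region; the sphere at (-2, 5.5) is not intersected at this z (|z−center|=20.200 > r=10); Subtracting the remaining from the first: none of the subtracted shapes is present at this height, so that combined region is unchanged — 1 connected region. The result has 1 disconnected region.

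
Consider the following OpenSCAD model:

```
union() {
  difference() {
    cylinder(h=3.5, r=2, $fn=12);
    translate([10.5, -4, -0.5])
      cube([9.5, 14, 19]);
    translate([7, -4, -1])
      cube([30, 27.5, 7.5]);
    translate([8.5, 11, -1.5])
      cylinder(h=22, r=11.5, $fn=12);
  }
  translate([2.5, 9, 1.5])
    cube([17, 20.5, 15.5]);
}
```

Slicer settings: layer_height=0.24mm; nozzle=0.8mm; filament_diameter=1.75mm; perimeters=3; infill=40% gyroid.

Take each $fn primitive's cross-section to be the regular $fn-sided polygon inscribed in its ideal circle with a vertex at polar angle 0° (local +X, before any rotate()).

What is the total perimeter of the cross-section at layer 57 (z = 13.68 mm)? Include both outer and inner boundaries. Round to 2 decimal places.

75.00 mm

At z = 13.68 mm: the cylinder is not intersected at this z (z outside [0, 3.5]); the 9.5×14 cube at (10.5, -4) contributes its full rectangle (perimeter 47.00 mm); the cube at (7, -4) is absent (z outside [-1, 6.5]); the r=11.5 cylinder at (8.5, 11) contributes a regular 12-gon of circumradius 11.5 (perimeter = 2·12·11.500·sin(180°/12) = 71.43 mm); Taking the first minus the rest: the first operand is absent here, so nothing remains; the 17×20.5 cube at (2.5, 9) contributes its full rectangle (perimeter 75.00 mm); Merging all regions: only the 17×20.5 cube at (2.5, 9) is present, so the union is just that shape — boundary = 75.00 mm. Overall, the cross-section is a single solid region. Total boundary length (outer) = 75.00 mm.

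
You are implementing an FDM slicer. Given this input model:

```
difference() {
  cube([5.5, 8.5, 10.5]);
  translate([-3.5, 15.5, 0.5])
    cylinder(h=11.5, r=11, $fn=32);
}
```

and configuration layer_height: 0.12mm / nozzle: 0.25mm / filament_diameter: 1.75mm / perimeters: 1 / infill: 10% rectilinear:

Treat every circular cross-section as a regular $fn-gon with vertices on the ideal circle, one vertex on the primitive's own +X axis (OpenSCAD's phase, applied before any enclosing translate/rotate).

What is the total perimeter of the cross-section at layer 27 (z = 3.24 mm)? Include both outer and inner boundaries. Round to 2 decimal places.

At z = 3.24 mm: the cube (footprint 5.5×8.5) is included at this height (perimeter 28.00 mm); the cylinder at (-3.5, 15.5): section is a regular 32-gon, circumradius r=11 (perimeter = 2·32·11.000·sin(180°/32) = 69.00 mm); Subtracting the remaining from the first: starting from the 5.5×8.5 cube, the r=11 cylinder at (-3.5, 15.5) partially overlaps it — only the 10.05 mm² overlap (of its 377.69 mm²) is removed, clipping the outline — boundary = 25.77 mm. Overall, the cross-section is a single solid region. Total boundary length (outer) = 25.77 mm.

25.77 mm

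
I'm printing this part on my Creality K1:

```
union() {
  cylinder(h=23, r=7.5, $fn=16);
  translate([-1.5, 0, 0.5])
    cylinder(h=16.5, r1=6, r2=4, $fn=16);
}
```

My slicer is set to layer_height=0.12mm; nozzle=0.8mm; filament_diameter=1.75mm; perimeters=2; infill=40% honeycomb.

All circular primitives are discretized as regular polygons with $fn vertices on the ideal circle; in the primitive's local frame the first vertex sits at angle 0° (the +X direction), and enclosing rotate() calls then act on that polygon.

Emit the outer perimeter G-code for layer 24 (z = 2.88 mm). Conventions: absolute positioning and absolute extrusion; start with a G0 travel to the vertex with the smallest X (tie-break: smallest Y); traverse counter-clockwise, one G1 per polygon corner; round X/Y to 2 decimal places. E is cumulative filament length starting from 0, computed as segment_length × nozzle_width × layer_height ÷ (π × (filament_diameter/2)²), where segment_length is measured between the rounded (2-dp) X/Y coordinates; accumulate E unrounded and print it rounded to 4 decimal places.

At z = 2.88 mm: the r=7.5 cylinder contributes a regular 16-gon of circumradius 7.5; the cone at (-1.5, 0) contributes a regular 16-gon of circumradius 5.712 (interpolated between r1=6 and r2=4 at t=0.144); Combining (union): the cone at (-1.5, 0) lies entirely inside the r=7.5 cylinder, so the union is just the r=7.5 cylinder — 1 connected region. The outline is a single polygon with 16 vertices. Extrusion per mm of travel: 0.8 × 0.12 / (π × 0.875²) = 0.039912. Accumulating E over each segment gives final E = 1.8686.

G0 X-7.50 Y0.00 Z2.88
G1 X-6.93 Y-2.87 E0.1168
G1 X-5.30 Y-5.30 E0.2336
G1 X-2.87 Y-6.93 E0.3504
G1 X0.00 Y-7.50 E0.4671
G1 X2.87 Y-6.93 E0.5839
G1 X5.30 Y-5.30 E0.7007
G1 X6.93 Y-2.87 E0.8175
G1 X7.50 Y0.00 E0.9343
G1 X6.93 Y2.87 E1.0511
G1 X5.30 Y5.30 E1.1679
G1 X2.87 Y6.93 E1.2846
G1 X0.00 Y7.50 E1.4014
G1 X-2.87 Y6.93 E1.5182
G1 X-5.30 Y5.30 E1.6350
G1 X-6.93 Y2.87 E1.7518
G1 X-7.50 Y0.00 E1.8686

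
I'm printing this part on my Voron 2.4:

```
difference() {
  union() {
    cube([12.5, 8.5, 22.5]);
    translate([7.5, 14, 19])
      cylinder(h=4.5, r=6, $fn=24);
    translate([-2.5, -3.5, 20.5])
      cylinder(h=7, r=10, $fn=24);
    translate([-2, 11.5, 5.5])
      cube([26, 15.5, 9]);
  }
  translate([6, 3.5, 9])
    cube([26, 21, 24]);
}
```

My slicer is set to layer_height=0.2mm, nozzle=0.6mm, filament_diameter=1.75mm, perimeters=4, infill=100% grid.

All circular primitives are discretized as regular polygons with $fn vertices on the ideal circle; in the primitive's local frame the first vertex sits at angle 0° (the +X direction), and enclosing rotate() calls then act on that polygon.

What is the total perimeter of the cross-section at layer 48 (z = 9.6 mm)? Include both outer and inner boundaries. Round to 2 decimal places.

At z = 9.6 mm: the cube (footprint 12.5×8.5) is included at this height (perimeter 42.00 mm); the cylinder at (7.5, 14) is not intersected at this z (z outside [19, 23.5]); the cylinder at (-2.5, -3.5) is absent (z outside [20.5, 27.5]); the 26×15.5 cube at (-2, 11.5) contributes its full rectangle (perimeter 83.00 mm); Merging all regions: the 2 present regions are separate (no shared area or edge), so areas and boundary lengths simply add and each stays a separate island — boundary = 125.00 mm; the 26×21 cube at (6, 3.5) contributes its full rectangle (perimeter 94.00 mm); After the difference (first − rest): starting from that combined region, the 26×21 cube at (6, 3.5) partially overlaps it — only the 266.50 mm² overlap (of its 546.00 mm²) is removed, clipping the outline — boundary = 125.00 mm. Overall, the cross-section has 2 separate islands. Total boundary length (outer) = 125.00 mm.

125.00 mm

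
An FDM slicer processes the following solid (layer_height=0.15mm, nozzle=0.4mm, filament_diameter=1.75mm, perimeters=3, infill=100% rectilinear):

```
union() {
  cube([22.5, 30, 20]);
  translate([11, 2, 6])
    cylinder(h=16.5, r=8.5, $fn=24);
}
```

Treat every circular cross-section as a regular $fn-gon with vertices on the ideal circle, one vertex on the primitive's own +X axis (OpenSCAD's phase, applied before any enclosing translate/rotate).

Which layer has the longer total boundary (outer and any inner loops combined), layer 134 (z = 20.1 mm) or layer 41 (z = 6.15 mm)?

layer 41 (z = 6.15 mm)

Layer 134 (z = 20.1): the cube does not reach this height (z outside [0, 20]); the r=8.5 cylinder at (11, 2) gives a regular 24-gon of circumradius 8.5 (constant along its height) (perimeter = 2·24·8.500·sin(180°/24) = 53.25 mm); Taking the union: only the r=8.5 cylinder at (11, 2) is present, so the union is just that shape — boundary = 53.25 mm. So its perimeter = 53.25 mm. Layer 41 (z = 6.15): the cube is present — its section is the full 22.5×30 rectangle (perimeter 105.00 mm); the cylinder at (11, 2): section is a regular 24-gon, circumradius r=8.5 (perimeter = 2·24·8.500·sin(180°/24) = 53.25 mm); Taking the union: the regions partially overlap (shared area 145.67 mm²), so the edge portions inside another operand are dropped and the merged outline is re-measured after clipping — boundary = 111.12 mm. So its perimeter = 111.12 mm. Layer 41 is larger (111.12 vs 53.25 mm).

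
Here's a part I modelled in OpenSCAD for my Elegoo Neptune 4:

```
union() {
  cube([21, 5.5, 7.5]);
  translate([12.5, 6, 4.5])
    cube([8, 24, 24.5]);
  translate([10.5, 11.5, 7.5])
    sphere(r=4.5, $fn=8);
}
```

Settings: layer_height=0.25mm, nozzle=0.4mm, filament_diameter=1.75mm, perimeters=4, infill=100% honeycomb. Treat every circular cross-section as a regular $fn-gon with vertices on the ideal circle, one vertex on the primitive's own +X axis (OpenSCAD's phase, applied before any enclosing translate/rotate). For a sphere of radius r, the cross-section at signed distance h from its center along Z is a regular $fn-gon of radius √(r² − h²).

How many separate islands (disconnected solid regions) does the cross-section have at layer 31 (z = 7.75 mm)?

At z = 7.75 mm: the cube does not reach this height (z outside [0, 7.5]); the cube at (12.5, 6) is present — its section is the full 8×24 rectangle; the sphere at (10.5, 11.5): section is a regular 8-gon, circumradius = √(r²−h²) = √(4.5²−0.25²) = 4.493; Taking the union: the regions partially overlap (shared area 12.23 mm²), so overlapping operands fuse into one piece — 1 connected region. Overall, the cross-section is a single solid region. Island count = 1.

1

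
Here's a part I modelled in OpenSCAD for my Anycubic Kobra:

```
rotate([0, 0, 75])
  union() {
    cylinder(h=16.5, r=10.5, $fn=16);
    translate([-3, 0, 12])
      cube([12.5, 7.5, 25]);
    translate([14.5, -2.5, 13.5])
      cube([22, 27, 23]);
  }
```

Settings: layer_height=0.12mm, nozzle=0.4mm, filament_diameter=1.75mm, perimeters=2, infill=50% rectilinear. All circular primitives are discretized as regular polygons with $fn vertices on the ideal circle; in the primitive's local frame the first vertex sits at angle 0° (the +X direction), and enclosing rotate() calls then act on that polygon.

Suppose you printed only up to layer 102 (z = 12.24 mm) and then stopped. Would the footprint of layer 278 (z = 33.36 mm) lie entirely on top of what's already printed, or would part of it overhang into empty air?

Compare the two slices. At z = 12.24: the r=10.5 cylinder contributes a regular 16-gon of circumradius 10.5 (area = (16/2)·10.500²·sin(360°/16) = 337.53 mm²); the 12.5×7.5 cube at (-3, 0) contributes its full rectangle (area 93.75 mm²); the cube at (14.5, -2.5) is not intersected at this z (z outside [13.5, 36.5]); Combining (union): the regions partially overlap — summed areas 431.28 mm² minus the doubly-counted overlap 90.37 mm² gives 340.91 mm² — area = 340.91 mm²; (rotated 75° about Z; rotation is an isometry so areas/perimeters/island counts are preserved). At z = 33.36: the cylinder is absent (z outside [0, 16.5]); the 12.5×7.5 cube at (-3, 0) contributes its full rectangle (area 93.75 mm²); the 22×27 cube at (14.5, -2.5) contributes its full rectangle (area 594.00 mm²); Taking the union: the 2 present regions are separate (no shared area or edge), so areas and boundary lengths simply add and each stays a separate island — area = 687.75 mm²; (whole slice rotated 75° about Z — lengths, areas and connectivity unchanged). Checking containment: at z = 33.36 the cross-section extends beyond the z = 12.24 cross-section by about 594.00 mm².

part overhangs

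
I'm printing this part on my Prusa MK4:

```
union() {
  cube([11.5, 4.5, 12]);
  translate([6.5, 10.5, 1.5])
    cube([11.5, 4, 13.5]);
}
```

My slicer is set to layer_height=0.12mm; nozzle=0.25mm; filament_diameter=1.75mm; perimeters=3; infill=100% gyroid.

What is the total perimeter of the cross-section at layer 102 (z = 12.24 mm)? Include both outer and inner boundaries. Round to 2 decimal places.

31.00 mm

At z = 12.24 mm: the cube is absent (z outside [0, 12]); the 11.5×4 cube at (6.5, 10.5) contributes its full rectangle (perimeter 31.00 mm); Combining (union): only the 11.5×4 cube at (6.5, 10.5) is present, so the union is just that shape — boundary = 31.00 mm. Overall, the cross-section is a single solid region. Total boundary length (outer) = 31.00 mm.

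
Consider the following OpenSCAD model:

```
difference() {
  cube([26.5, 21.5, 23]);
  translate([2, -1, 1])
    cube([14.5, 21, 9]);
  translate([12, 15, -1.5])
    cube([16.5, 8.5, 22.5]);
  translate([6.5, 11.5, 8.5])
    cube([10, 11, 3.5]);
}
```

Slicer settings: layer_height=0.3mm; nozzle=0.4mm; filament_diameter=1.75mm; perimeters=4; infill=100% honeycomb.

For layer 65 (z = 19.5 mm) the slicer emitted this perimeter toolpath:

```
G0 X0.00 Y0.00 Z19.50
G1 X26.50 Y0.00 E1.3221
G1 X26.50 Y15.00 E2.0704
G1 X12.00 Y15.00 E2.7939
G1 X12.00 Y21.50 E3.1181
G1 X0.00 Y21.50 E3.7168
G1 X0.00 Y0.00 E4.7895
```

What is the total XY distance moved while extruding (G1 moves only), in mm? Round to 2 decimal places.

Sum the Euclidean lengths of each G1 segment: total = 96.00 mm.

96.00 mm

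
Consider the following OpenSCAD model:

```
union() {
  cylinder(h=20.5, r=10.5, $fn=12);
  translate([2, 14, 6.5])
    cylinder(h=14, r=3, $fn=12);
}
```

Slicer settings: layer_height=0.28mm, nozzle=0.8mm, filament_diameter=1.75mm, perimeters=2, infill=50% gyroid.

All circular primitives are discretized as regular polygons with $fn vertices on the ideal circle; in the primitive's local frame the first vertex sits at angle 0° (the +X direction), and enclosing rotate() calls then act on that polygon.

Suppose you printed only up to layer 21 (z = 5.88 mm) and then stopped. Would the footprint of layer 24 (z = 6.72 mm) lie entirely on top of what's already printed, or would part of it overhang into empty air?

Compare the two slices. At z = 5.88: the r=10.5 cylinder contributes a regular 12-gon of circumradius 10.5 (area = (12/2)·10.500²·sin(360°/12) = 330.75 mm²); the cylinder at (2, 14) is not intersected at this z (z outside [6.5, 20.5]); Taking the union: only the r=10.5 cylinder is present, so the union is just that shape — area = 330.75 mm². At z = 6.72: the r=10.5 cylinder gives a regular 12-gon of circumradius 10.5 (constant along its height) (area = (12/2)·10.500²·sin(360°/12) = 330.75 mm²); the cylinder at (2, 14): section is a regular 12-gon, circumradius r=3 (area = (12/2)·3.000²·sin(360°/12) = 27.00 mm²); Taking the union: the 2 present regions are separate (no shared area or edge), so areas and boundary lengths simply add and each stays a separate island — area = 357.75 mm². Checking containment: at z = 6.72 the cross-section extends beyond the z = 5.88 cross-section by about 27.00 mm².

part overhangs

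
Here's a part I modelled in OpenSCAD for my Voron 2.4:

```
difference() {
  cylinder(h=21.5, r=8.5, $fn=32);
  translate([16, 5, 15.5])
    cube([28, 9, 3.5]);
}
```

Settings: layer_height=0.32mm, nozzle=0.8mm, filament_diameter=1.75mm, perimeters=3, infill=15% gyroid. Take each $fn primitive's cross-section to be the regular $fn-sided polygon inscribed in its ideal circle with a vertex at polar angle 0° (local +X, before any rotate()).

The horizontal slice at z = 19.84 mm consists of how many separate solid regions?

1

At z = 19.84 mm: the cylinder: section is a regular 32-gon, circumradius r=8.5; the cube at (16, 5) does not reach this height (z outside [15.5, 19]); Subtracting the remaining from the first: none of the subtracted shapes is present at this height, so the r=8.5 cylinder is unchanged — 1 connected region. The result has 1 disconnected region.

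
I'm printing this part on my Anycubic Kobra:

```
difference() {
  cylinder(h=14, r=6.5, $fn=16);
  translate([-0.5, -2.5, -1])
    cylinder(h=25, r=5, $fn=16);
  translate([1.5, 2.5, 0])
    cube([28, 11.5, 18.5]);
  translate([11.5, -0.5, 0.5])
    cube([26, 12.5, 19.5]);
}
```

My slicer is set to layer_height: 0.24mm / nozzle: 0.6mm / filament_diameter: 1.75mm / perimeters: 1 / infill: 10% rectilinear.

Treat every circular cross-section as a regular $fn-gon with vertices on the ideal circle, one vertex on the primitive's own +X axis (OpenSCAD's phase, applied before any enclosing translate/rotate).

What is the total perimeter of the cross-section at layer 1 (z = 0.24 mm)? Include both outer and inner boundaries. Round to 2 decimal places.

52.35 mm

At z = 0.24 mm: the r=6.5 cylinder contributes a regular 16-gon of circumradius 6.5 (perimeter = 2·16·6.500·sin(180°/16) = 40.58 mm); the r=5 cylinder at (-0.5, -2.5) contributes a regular 16-gon of circumradius 5 (perimeter = 2·16·5.000·sin(180°/16) = 31.21 mm); the cube at (1.5, 2.5) is present — its section is the full 28×11.5 rectangle (perimeter 79.00 mm); the cube at (11.5, -0.5) is absent (z outside [0.5, 20]); After the difference (first − rest): starting from the r=6.5 cylinder, the r=5 cylinder at (-0.5, -2.5) partially overlaps it — only the 69.09 mm² overlap (of its 76.54 mm²) is removed, clipping the outline; the 28×11.5 cube at (1.5, 2.5) partially overlaps it — only the 10.93 mm² overlap (of its 322.00 mm²) is removed, clipping the outline — boundary = 52.35 mm. Overall, the cross-section is a single solid region. Total boundary length (outer) = 52.35 mm.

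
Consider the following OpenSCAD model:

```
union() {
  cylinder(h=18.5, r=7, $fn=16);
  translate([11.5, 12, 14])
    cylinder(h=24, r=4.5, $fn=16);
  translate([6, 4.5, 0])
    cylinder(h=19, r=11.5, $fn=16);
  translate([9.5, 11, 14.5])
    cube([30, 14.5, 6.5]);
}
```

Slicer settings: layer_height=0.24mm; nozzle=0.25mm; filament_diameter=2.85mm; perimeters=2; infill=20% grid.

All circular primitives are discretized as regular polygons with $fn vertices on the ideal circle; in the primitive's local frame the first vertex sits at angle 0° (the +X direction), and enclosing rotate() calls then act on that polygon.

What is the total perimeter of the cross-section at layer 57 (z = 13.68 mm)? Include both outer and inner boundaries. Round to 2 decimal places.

At z = 13.68 mm: the r=7 cylinder gives a regular 16-gon of circumradius 7 (constant along its height) (perimeter = 2·16·7.000·sin(180°/16) = 43.70 mm); the cylinder at (11.5, 12) is not intersected at this z (z outside [14, 38]); the r=11.5 cylinder at (6, 4.5) gives a regular 16-gon of circumradius 11.5 (constant along its height) (perimeter = 2·16·11.500·sin(180°/16) = 71.79 mm); the cube at (9.5, 11) is not intersected at this z (z outside [14.5, 21]); Taking the union: the regions partially overlap (shared area 117.79 mm²), so the edge portions inside another operand are dropped and the merged outline is re-measured after clipping — boundary = 75.78 mm. Overall, the cross-section is a single solid region. Total boundary length (outer) = 75.78 mm.

75.78 mm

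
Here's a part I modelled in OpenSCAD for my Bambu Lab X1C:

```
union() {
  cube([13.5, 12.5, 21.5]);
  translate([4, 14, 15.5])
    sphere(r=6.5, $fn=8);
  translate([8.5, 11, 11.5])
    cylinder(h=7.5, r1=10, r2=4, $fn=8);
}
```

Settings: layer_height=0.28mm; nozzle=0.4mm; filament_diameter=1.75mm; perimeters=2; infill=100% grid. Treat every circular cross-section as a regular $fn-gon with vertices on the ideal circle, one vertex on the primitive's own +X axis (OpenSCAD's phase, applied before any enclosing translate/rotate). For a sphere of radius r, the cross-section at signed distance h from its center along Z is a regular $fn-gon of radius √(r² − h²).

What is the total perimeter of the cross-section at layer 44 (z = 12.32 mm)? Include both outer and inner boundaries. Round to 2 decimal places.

68.39 mm

At z = 12.32 mm: the 13.5×12.5 cube contributes its full rectangle (perimeter 52.00 mm); the r=6.5 sphere at (4, 14) contributes a regular 8-gon of circumradius √(6.5²−3.18²) = 5.669 (perimeter = 2·8·5.669·sin(180°/8) = 34.71 mm); the cone at (8.5, 11) (r1=10→r2=4) has section circumradius 9.344 here — a regular 8-gon (perimeter = 2·8·9.344·sin(180°/8) = 57.21 mm); Merging all regions: the regions partially overlap (shared area 198.63 mm²), so the edge portions inside another operand are dropped and the merged outline is re-measured after clipping — boundary = 68.39 mm. Overall, the cross-section is a single solid region. Total boundary length (outer) = 68.39 mm.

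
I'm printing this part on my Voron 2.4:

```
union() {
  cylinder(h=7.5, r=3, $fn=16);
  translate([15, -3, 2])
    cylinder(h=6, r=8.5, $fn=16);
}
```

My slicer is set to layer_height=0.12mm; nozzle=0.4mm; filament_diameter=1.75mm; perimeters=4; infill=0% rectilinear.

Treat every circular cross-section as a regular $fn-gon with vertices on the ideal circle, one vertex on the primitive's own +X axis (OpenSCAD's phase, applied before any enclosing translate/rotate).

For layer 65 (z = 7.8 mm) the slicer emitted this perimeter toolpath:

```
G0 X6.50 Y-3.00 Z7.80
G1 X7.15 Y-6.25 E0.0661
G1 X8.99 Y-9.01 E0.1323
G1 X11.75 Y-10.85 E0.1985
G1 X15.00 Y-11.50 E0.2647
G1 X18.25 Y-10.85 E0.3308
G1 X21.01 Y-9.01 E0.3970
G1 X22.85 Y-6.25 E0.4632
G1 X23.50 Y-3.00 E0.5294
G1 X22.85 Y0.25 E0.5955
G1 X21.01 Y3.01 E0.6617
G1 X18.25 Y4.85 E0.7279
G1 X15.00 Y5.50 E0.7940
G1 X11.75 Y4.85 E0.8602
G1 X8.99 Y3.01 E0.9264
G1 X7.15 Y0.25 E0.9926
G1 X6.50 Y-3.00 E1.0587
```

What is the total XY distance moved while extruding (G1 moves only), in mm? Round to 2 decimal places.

53.05 mm

Sum the Euclidean lengths of each G1 segment: total = 53.05 mm.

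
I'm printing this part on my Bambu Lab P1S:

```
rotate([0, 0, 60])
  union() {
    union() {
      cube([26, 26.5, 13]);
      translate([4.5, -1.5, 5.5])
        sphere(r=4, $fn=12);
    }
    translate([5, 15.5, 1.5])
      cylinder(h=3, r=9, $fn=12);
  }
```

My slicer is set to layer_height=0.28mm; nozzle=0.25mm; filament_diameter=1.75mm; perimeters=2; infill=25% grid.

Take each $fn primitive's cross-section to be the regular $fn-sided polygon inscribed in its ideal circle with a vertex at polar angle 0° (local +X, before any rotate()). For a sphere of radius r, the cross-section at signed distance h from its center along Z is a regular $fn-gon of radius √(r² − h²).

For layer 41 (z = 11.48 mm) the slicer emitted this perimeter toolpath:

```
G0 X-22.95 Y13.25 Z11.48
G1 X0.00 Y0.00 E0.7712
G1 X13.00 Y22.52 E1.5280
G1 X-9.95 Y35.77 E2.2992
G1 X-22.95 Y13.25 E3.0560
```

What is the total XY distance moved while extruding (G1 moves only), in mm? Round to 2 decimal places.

Sum the Euclidean lengths of each G1 segment: total = 105.01 mm.

105.01 mm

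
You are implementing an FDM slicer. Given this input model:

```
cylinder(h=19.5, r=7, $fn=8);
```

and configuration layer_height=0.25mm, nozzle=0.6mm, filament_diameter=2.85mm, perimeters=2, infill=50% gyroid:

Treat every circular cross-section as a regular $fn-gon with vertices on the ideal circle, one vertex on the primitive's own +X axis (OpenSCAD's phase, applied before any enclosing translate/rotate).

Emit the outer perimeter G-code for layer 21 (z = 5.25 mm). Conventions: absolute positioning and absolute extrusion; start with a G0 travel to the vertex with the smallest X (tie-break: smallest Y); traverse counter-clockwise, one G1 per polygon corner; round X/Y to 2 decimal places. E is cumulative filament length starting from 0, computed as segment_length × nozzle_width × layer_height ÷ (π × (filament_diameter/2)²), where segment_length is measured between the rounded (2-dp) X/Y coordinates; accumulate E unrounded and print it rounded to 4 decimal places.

At z = 5.25 mm: the r=7 cylinder gives a regular 8-gon of circumradius 7 (constant along its height). The outline is a single polygon with 8 vertices. Extrusion per mm of travel: 0.6 × 0.25 / (π × 1.425²) = 0.023513. Accumulating E over each segment gives final E = 1.0078.

G0 X-7.00 Y0.00 Z5.25
G1 X-4.95 Y-4.95 E0.1260
G1 X0.00 Y-7.00 E0.2520
G1 X4.95 Y-4.95 E0.3779
G1 X7.00 Y0.00 E0.5039
G1 X4.95 Y4.95 E0.6299
G1 X0.00 Y7.00 E0.7559
G1 X-4.95 Y4.95 E0.8818
G1 X-7.00 Y0.00 E1.0078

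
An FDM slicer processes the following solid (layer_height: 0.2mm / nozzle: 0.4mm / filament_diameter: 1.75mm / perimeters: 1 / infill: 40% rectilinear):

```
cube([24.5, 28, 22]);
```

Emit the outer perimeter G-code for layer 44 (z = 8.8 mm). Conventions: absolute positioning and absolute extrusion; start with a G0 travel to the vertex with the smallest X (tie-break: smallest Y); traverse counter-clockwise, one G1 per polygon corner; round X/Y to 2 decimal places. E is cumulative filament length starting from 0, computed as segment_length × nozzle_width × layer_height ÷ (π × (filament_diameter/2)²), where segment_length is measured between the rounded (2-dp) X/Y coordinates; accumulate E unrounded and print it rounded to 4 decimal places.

At z = 8.8 mm: the cube is present — its section is the full 24.5×28 rectangle. The outline is a single polygon with 4 vertices. Extrusion per mm of travel: 0.4 × 0.2 / (π × 0.875²) = 0.033260. Accumulating E over each segment gives final E = 3.4923.

G0 X0.00 Y0.00 Z8.80
G1 X24.50 Y0.00 E0.8149
G1 X24.50 Y28.00 E1.7462
G1 X0.00 Y28.00 E2.5610
G1 X0.00 Y0.00 E3.4923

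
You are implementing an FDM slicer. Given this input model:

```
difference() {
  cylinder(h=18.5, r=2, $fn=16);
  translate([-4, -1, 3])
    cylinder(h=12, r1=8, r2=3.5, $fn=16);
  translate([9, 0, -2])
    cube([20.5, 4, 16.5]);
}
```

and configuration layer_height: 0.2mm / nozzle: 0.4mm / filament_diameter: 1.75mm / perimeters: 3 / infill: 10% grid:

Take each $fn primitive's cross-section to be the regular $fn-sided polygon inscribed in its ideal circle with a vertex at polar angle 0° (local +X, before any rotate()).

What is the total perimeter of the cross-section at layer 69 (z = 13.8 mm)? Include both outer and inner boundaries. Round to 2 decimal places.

11.52 mm

At z = 13.8 mm: the r=2 cylinder contributes a regular 16-gon of circumradius 2 (perimeter = 2·16·2.000·sin(180°/16) = 12.49 mm); the cone at (-4, -1): at t=0.900 of its height the radius interpolates to r₁+(r₂−r₁)t = 3.950, giving a regular 16-gon of that circumradius (perimeter = 2·16·3.950·sin(180°/16) = 24.66 mm); the cube at (9, 0) is present — its section is the full 20.5×4 rectangle (perimeter 49.00 mm); Taking the first minus the rest: starting from the r=2 cylinder, the cone at (-4, -1) partially overlaps it — only the 4.61 mm² overlap (of its 47.77 mm²) is removed, clipping the outline; the 20.5×4 cube at (9, 0) misses the remaining region (no effect) — boundary = 11.52 mm. Overall, the cross-section is a single solid region. Total boundary length (outer) = 11.52 mm.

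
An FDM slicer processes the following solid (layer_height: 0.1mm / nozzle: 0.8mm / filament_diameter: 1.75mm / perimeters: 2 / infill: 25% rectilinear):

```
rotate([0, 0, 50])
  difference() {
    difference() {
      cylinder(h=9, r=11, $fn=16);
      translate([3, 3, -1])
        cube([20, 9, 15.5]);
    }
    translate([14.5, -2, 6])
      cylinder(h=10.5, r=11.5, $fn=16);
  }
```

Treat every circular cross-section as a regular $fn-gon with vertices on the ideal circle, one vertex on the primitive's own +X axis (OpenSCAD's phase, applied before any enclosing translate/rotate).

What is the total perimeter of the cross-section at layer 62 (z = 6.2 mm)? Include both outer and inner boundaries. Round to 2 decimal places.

65.19 mm

At z = 6.2 mm: the r=11 cylinder contributes a regular 16-gon of circumradius 11 (perimeter = 2·16·11.000·sin(180°/16) = 68.67 mm); the 20×9 cube at (3, 3) contributes its full rectangle (perimeter 58.00 mm); Taking the first minus the rest: starting from the r=11 cylinder, the 20×9 cube at (3, 3) partially overlaps it — only the 37.40 mm² overlap (of its 180.00 mm²) is removed, clipping the outline — boundary = 72.43 mm; the r=11.5 cylinder at (14.5, -2) contributes a regular 16-gon of circumradius 11.5 (perimeter = 2·16·11.500·sin(180°/16) = 71.79 mm); Taking the first minus the rest: starting from that combined region, the r=11.5 cylinder at (14.5, -2) partially overlaps it — only the 72.04 mm² overlap (of its 404.88 mm²) is removed, clipping the outline — boundary = 65.19 mm; (whole slice rotated 50° about Z — lengths, areas and connectivity unchanged). Overall, the cross-section is a single solid region. Total boundary length (outer) = 65.19 mm.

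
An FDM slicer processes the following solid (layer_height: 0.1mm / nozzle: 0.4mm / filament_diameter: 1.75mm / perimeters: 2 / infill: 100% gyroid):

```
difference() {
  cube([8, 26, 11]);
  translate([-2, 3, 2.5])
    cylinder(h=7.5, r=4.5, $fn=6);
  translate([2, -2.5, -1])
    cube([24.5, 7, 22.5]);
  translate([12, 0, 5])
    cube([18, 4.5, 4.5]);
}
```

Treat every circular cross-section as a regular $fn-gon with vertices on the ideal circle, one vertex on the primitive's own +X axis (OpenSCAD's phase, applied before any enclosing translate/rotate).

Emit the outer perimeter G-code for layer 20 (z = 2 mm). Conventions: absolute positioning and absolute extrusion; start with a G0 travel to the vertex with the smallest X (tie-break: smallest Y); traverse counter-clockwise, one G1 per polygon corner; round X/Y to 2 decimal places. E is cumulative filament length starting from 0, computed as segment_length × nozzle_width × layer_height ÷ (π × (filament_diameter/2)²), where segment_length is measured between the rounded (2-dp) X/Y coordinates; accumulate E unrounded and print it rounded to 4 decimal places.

G0 X0.00 Y0.00 Z2.00
G1 X2.00 Y0.00 E0.0333
G1 X2.00 Y4.50 E0.1081
G1 X8.00 Y4.50 E0.2079
G1 X8.00 Y26.00 E0.5654
G1 X0.00 Y26.00 E0.6985
G1 X0.00 Y0.00 E1.1308

At z = 2 mm: the cube is present — its section is the full 8×26 rectangle; the cylinder at (-2, 3) does not reach this height (z outside [2.5, 10]); the 24.5×7 cube at (2, -2.5) contributes its full rectangle; the cube at (12, 0) is absent (z outside [5, 9.5]); After the difference (first − rest): starting from the 8×26 cube, the 24.5×7 cube at (2, -2.5) partially overlaps it — only the 27.00 mm² overlap (of its 171.50 mm²) is removed, clipping the outline — 1 connected region. The outline is a single polygon with 6 vertices. Extrusion per mm of travel: 0.4 × 0.1 / (π × 0.875²) = 0.016630. Accumulating E over each segment gives final E = 1.1308.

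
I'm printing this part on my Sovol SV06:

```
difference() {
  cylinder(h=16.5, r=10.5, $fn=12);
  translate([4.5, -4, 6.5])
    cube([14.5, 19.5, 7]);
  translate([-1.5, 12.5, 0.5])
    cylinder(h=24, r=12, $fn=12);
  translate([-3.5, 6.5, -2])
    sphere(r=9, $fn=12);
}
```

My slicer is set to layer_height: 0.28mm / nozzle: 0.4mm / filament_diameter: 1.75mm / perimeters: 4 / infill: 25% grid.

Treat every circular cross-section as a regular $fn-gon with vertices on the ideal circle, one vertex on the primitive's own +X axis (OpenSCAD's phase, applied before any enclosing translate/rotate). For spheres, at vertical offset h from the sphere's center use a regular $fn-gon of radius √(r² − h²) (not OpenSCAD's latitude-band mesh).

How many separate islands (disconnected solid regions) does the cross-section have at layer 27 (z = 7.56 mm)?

1

At z = 7.56 mm: the r=10.5 cylinder contributes a regular 12-gon of circumradius 10.5; the cube at (4.5, -4) is present — its section is the full 14.5×19.5 rectangle; the cylinder at (-1.5, 12.5): section is a regular 12-gon, circumradius r=12; the sphere at (-3.5, 6.5) does not reach this height (|z−center|=9.560 > r=9); Subtracting the remaining from the first: starting from the r=10.5 cylinder, the 14.5×19.5 cube at (4.5, -4) partially overlaps it — only the 60.01 mm² overlap (of its 282.75 mm²) is removed, clipping the outline; the r=12 cylinder at (-1.5, 12.5) partially overlaps it — only the 103.51 mm² overlap (of its 432.00 mm²) is removed, clipping the outline — 1 connected region. Overall, the cross-section is a single solid region. Island count = 1.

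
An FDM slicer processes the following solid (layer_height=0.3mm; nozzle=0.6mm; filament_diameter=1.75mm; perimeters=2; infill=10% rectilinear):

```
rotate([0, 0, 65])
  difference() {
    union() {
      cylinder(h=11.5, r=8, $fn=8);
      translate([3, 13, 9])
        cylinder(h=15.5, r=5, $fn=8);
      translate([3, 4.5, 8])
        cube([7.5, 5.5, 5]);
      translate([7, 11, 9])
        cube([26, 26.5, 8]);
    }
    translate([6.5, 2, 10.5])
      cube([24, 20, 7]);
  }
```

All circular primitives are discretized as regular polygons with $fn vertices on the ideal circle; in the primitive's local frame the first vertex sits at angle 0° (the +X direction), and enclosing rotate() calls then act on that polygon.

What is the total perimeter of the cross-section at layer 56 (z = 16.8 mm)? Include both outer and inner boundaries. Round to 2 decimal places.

134.98 mm

At z = 16.8 mm: the cylinder is not intersected at this z (z outside [0, 11.5]); the cylinder at (3, 13): section is a regular 8-gon, circumradius r=5 (perimeter = 2·8·5.000·sin(180°/8) = 30.61 mm); the cube at (3, 4.5) is absent (z outside [8, 13]); the cube at (7, 11) (footprint 26×26.5) is included at this height (perimeter 105.00 mm); Merging all regions: the regions partially overlap (shared area 2.38 mm²), so the edge portions inside another operand are dropped and the merged outline is re-measured after clipping — boundary = 126.25 mm; the 24×20 cube at (6.5, 2) contributes its full rectangle (perimeter 88.00 mm); Taking the first minus the rest: starting from the result so far, the 24×20 cube at (6.5, 2) partially overlaps it — only the 261.55 mm² overlap (of its 480.00 mm²) is removed, clipping the outline — boundary = 134.98 mm; (whole slice rotated 65° about Z — lengths, areas and connectivity unchanged). Overall, the cross-section has 2 separate islands. Total boundary length (outer) = 134.98 mm.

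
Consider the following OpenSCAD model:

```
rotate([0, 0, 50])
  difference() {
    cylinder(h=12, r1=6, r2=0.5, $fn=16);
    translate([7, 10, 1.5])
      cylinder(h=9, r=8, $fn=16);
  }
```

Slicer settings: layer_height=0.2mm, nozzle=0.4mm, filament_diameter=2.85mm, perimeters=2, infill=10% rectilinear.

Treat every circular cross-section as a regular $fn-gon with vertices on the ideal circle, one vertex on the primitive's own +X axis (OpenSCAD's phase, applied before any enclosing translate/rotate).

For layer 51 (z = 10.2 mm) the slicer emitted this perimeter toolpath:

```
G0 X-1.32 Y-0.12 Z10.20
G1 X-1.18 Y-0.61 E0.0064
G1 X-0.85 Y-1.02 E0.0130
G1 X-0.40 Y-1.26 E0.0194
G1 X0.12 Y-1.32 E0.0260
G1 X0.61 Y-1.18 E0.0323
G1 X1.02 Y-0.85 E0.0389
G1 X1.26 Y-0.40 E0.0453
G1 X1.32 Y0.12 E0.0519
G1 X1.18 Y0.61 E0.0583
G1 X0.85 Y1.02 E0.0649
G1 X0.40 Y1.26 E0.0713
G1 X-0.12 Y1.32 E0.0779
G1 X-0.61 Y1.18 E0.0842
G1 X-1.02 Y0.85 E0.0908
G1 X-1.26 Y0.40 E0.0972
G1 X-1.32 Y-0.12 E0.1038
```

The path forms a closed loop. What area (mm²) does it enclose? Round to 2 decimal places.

Apply the shoelace formula to the sequence of (X, Y) vertices; enclosed area = 5.38 mm².

5.38 mm²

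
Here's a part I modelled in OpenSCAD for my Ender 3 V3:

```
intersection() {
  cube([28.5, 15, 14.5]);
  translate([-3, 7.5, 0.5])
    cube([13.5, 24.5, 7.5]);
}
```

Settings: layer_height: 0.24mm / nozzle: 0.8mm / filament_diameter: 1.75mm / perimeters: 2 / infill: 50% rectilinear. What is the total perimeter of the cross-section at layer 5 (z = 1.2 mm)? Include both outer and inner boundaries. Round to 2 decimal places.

36.00 mm

At z = 1.2 mm: the 28.5×15 cube contributes its full rectangle (perimeter 87.00 mm); the 13.5×24.5 cube at (-3, 7.5) contributes its full rectangle (perimeter 76.00 mm); After intersecting: the 13.5×24.5 cube at (-3, 7.5) partially overlaps the 28.5×15 cube; clipping to the common part keeps 78.75 mm² — boundary = 36.00 mm. Overall, the cross-section is a single solid region. Total boundary length (outer) = 36.00 mm.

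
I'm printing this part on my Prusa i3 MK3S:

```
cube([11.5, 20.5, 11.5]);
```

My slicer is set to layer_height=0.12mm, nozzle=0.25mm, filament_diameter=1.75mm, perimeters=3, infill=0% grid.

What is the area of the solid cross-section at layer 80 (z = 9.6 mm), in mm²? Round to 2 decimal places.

235.75 mm²

At z = 9.6 mm: the cube (footprint 11.5×20.5) is included at this height (area 235.75 mm²). Overall, the cross-section is a single solid region. Net area = 235.75 mm².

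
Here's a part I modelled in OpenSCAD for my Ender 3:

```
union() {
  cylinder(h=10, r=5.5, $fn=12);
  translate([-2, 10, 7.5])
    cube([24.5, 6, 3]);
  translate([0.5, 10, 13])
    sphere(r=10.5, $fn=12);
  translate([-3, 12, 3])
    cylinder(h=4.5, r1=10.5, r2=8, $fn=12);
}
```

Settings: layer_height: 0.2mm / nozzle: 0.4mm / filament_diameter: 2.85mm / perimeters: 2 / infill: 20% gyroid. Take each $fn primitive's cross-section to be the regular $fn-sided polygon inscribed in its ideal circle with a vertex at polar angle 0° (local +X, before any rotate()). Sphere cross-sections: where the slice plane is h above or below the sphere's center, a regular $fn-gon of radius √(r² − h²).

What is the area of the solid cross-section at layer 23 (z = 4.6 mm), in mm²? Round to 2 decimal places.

360.29 mm²

At z = 4.6 mm: the r=5.5 cylinder gives a regular 12-gon of circumradius 5.5 (constant along its height) (area = (12/2)·5.500²·sin(360°/12) = 90.75 mm²); the cube at (-2, 10) does not reach this height (z outside [7.5, 10.5]); the sphere at (0.5, 10): section is a regular 12-gon, circumradius = √(r²−h²) = √(10.5²−8.4²) = 6.300 (area = (12/2)·6.300²·sin(360°/12) = 119.07 mm²); the cone at (-3, 12): at t=0.356 of its height the radius interpolates to r₁+(r₂−r₁)t = 9.611, giving a regular 12-gon of that circumradius (area = (12/2)·9.611²·sin(360°/12) = 277.12 mm²); Merging all regions: the regions partially overlap — summed areas 486.94 mm² minus the doubly-counted overlap 126.65 mm² gives 360.29 mm² — area = 360.29 mm². Overall, the cross-section is a single solid region. Net area = 360.29 mm².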